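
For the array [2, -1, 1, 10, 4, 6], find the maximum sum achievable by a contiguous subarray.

Using Kadane's algorithm on [2, -1, 1, 10, 4, 6]:

Scanning through the array:
Position 1 (value -1): max_ending_here = 1, max_so_far = 2
Position 2 (value 1): max_ending_here = 2, max_so_far = 2
Position 3 (value 10): max_ending_here = 12, max_so_far = 12
Position 4 (value 4): max_ending_here = 16, max_so_far = 16
Position 5 (value 6): max_ending_here = 22, max_so_far = 22

Maximum subarray: [2, -1, 1, 10, 4, 6]
Maximum sum: 22

The maximum subarray is [2, -1, 1, 10, 4, 6] with sum 22. This subarray runs from index 0 to index 5.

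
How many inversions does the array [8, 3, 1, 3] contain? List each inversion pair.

Finding inversions in [8, 3, 1, 3]:

(0, 1): arr[0]=8 > arr[1]=3
(0, 2): arr[0]=8 > arr[2]=1
(0, 3): arr[0]=8 > arr[3]=3
(1, 2): arr[1]=3 > arr[2]=1

Total inversions: 4

The array has 4 inversion(s): (0,1), (0,2), (0,3), (1,2). Each pair (i,j) satisfies i < j and arr[i] > arr[j].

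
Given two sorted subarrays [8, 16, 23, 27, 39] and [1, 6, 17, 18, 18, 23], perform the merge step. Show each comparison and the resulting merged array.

Merging process:

Compare 8 vs 1: take 1 from right. Merged: [1]
Compare 8 vs 6: take 6 from right. Merged: [1, 6]
Compare 8 vs 17: take 8 from left. Merged: [1, 6, 8]
Compare 16 vs 17: take 16 from left. Merged: [1, 6, 8, 16]
Compare 23 vs 17: take 17 from right. Merged: [1, 6, 8, 16, 17]
Compare 23 vs 18: take 18 from right. Merged: [1, 6, 8, 16, 17, 18]
Compare 23 vs 18: take 18 from right. Merged: [1, 6, 8, 16, 17, 18, 18]
Compare 23 vs 23: take 23 from left. Merged: [1, 6, 8, 16, 17, 18, 18, 23]
Compare 27 vs 23: take 23 from right. Merged: [1, 6, 8, 16, 17, 18, 18, 23, 23]
Append remaining from left: [27, 39]. Merged: [1, 6, 8, 16, 17, 18, 18, 23, 23, 27, 39]

Final merged array: [1, 6, 8, 16, 17, 18, 18, 23, 23, 27, 39]
Total comparisons: 9

The merged array is [1, 6, 8, 16, 17, 18, 18, 23, 23, 27, 39], requiring 9 comparisons. The merge step runs in O(n) time where n is the total number of elements.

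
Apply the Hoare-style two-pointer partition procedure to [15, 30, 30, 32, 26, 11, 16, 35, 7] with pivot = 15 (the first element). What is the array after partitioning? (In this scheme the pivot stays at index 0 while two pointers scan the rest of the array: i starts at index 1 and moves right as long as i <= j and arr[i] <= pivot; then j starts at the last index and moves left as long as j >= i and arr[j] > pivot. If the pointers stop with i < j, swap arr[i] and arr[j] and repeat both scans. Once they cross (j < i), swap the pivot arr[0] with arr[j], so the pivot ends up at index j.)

Hoare-style two-pointer partition with pivot = 15:

Initial array: [15, 30, 30, 32, 26, 11, 16, 35, 7]

Pointers start at i = 1, j = 8.
i stops at index 1 (arr[1]=30 > 15), j stops at index 8 (arr[8]=7 <= 15): swap arr[1] and arr[8], array becomes [15, 7, 30, 32, 26, 11, 16, 35, 30]
i stops at index 2 (arr[2]=30 > 15), j stops at index 5 (arr[5]=11 <= 15): swap arr[2] and arr[5], array becomes [15, 7, 11, 32, 26, 30, 16, 35, 30]
i ends at 3, j ends at 2: the pointers have crossed (j < i), so scanning stops.

Swap pivot arr[0] with arr[2] to place pivot at position 2: [11, 7, 15, 32, 26, 30, 16, 35, 30]
Pivot position: 2

After partitioning with pivot 15, the array becomes [11, 7, 15, 32, 26, 30, 16, 35, 30]. The pivot is placed at index 2. All elements to the left of the pivot are <= 15, and all elements to the right are > 15.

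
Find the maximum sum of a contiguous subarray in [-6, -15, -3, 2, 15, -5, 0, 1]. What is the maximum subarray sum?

Using Kadane's algorithm on [-6, -15, -3, 2, 15, -5, 0, 1]:

Scanning through the array:
Position 1 (value -15): max_ending_here = -15, max_so_far = -6
Position 2 (value -3): max_ending_here = -3, max_so_far = -3
Position 3 (value 2): max_ending_here = 2, max_so_far = 2
Position 4 (value 15): max_ending_here = 17, max_so_far = 17
Position 5 (value -5): max_ending_here = 12, max_so_far = 17
Position 6 (value 0): max_ending_here = 12, max_so_far = 17
Position 7 (value 1): max_ending_here = 13, max_so_far = 17

Maximum subarray: [2, 15]
Maximum sum: 17

The maximum subarray is [2, 15] with sum 17. This subarray runs from index 3 to index 4.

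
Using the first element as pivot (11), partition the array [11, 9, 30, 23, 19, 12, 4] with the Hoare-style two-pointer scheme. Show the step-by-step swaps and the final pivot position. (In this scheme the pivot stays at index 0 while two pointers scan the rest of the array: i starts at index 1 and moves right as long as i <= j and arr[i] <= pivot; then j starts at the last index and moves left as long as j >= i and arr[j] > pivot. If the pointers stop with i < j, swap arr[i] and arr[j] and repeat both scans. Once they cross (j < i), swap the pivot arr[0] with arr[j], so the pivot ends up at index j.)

Hoare-style two-pointer partition with pivot = 11:

Initial array: [11, 9, 30, 23, 19, 12, 4]

Pointers start at i = 1, j = 6.
i stops at index 2 (arr[2]=30 > 11), j stops at index 6 (arr[6]=4 <= 11): swap arr[2] and arr[6], array becomes [11, 9, 4, 23, 19, 12, 30]
i ends at 3, j ends at 2: the pointers have crossed (j < i), so scanning stops.

Swap pivot arr[0] with arr[2] to place pivot at position 2: [4, 9, 11, 23, 19, 12, 30]
Pivot position: 2

After partitioning with pivot 11, the array becomes [4, 9, 11, 23, 19, 12, 30]. The pivot is placed at index 2. All elements to the left of the pivot are <= 11, and all elements to the right are > 11.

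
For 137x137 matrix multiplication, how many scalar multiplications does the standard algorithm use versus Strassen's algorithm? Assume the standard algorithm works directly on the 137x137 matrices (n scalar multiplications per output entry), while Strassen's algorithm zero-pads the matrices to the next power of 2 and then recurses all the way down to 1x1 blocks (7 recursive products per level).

Matrix multiplication for 137x137 matrices:

Strassen's algorithm requires power-of-2 dimensions. Pad 137x137 to 256x256 (next power of 2).

Standard algorithm: 137^3 = 2571353 multiplications
Strassen's algorithm: 7^(log2(256)) = 7^8 = 5764801 multiplications
Difference: 2571353 - 5764801 = -3193448 (Strassen uses MORE here due to padding overhead — for small or just-over-power-of-2 n, padding can outweigh the per-level savings)

Standard: 2571353 multiplications (137^3). Strassen: 5764801 multiplications (7^8, after padding to 256x256). Strassen reduces 8 recursive multiplications to 7 at each level.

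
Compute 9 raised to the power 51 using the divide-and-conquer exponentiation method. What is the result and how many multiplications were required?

Computing 9^51 by squaring (build up from 9^1; each line after the first costs one multiplication):

9^1 = 9
9^2 = (9^1)^2 = 9^2 = 81
9^3 = 9 * 9^2 = 9 * 81 = 729
9^6 = (9^3)^2 = 729^2 = 531441
9^12 = (9^6)^2 = 531441^2 = 282429536481
9^24 = (9^12)^2 = 282429536481^2 = 79766443076872509863361
9^25 = 9 * 9^24 = 9 * 79766443076872509863361 = 717897987691852588770249
9^50 = (9^25)^2 = 717897987691852588770249^2 = 515377520732011331036461129765621272702107522001
9^51 = 9 * 9^50 = 9 * 515377520732011331036461129765621272702107522001 = 4638397686588101979328150167890591454318967698009

Result: 4638397686588101979328150167890591454318967698009
Multiplications needed: 8 (8 lines after 9^1)

9^51 = 4638397686588101979328150167890591454318967698009. Using exponentiation by squaring, this requires 8 multiplications. The key idea: if the exponent is even, square the half-power; if odd, multiply by the base once.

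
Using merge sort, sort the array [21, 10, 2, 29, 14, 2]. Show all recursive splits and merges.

Merge sort trace:

Split: [21, 10, 2, 29, 14, 2] -> [21, 10, 2] and [29, 14, 2]
  Split: [21, 10, 2] -> [21] and [10, 2]
    Split: [10, 2] -> [10] and [2]
    Merge: [10] + [2] -> [2, 10]
  Merge: [21] + [2, 10] -> [2, 10, 21]
  Split: [29, 14, 2] -> [29] and [14, 2]
    Split: [14, 2] -> [14] and [2]
    Merge: [14] + [2] -> [2, 14]
  Merge: [29] + [2, 14] -> [2, 14, 29]
Merge: [2, 10, 21] + [2, 14, 29] -> [2, 2, 10, 14, 21, 29]

Final sorted array: [2, 2, 10, 14, 21, 29]

The merge sort proceeds by recursively splitting the array and merging sorted halves.
After all merges, the sorted array is [2, 2, 10, 14, 21, 29].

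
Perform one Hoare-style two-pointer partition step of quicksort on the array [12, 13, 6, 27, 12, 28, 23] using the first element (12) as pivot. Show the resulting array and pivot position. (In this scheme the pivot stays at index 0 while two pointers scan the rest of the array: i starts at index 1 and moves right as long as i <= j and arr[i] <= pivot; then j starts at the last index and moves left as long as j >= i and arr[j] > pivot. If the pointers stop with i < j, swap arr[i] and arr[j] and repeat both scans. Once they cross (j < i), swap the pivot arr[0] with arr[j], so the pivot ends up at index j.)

Hoare-style two-pointer partition with pivot = 12:

Initial array: [12, 13, 6, 27, 12, 28, 23]

Pointers start at i = 1, j = 6.
i stops at index 1 (arr[1]=13 > 12), j stops at index 4 (arr[4]=12 <= 12): swap arr[1] and arr[4], array becomes [12, 12, 6, 27, 13, 28, 23]
i ends at 3, j ends at 2: the pointers have crossed (j < i), so scanning stops.

Swap pivot arr[0] with arr[2] to place pivot at position 2: [6, 12, 12, 27, 13, 28, 23]
Pivot position: 2

After partitioning with pivot 12, the array becomes [6, 12, 12, 27, 13, 28, 23]. The pivot is placed at index 2. All elements to the left of the pivot are <= 12, and all elements to the right are > 12.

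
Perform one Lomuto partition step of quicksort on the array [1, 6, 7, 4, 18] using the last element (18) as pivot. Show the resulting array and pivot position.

Lomuto partition with pivot = 18:

Initial array: [1, 6, 7, 4, 18]

arr[0]=1 <= 18: swap with position 0, array becomes [1, 6, 7, 4, 18]
arr[1]=6 <= 18: swap with position 1, array becomes [1, 6, 7, 4, 18]
arr[2]=7 <= 18: swap with position 2, array becomes [1, 6, 7, 4, 18]
arr[3]=4 <= 18: swap with position 3, array becomes [1, 6, 7, 4, 18]

Place pivot at position 4: [1, 6, 7, 4, 18]
Pivot position: 4

After partitioning with pivot 18, the array becomes [1, 6, 7, 4, 18]. The pivot is placed at index 4. All elements to the left of the pivot are <= 18, and all elements to the right are > 18.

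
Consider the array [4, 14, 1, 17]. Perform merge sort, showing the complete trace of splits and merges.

Merge sort trace:

Split: [4, 14, 1, 17] -> [4, 14] and [1, 17]
  Split: [4, 14] -> [4] and [14]
  Merge: [4] + [14] -> [4, 14]
  Split: [1, 17] -> [1] and [17]
  Merge: [1] + [17] -> [1, 17]
Merge: [4, 14] + [1, 17] -> [1, 4, 14, 17]

Final sorted array: [1, 4, 14, 17]

The merge sort proceeds by recursively splitting the array and merging sorted halves.
After all merges, the sorted array is [1, 4, 14, 17].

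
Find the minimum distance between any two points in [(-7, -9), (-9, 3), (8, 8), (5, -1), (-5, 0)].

Computing all pairwise distances among 5 points:

d((-7, -9), (-9, 3)) = 12.1655
d((-7, -9), (8, 8)) = 22.6716
d((-7, -9), (5, -1)) = 14.4222
d((-7, -9), (-5, 0)) = 9.2195
d((-9, 3), (8, 8)) = 17.72
d((-9, 3), (5, -1)) = 14.5602
d((-9, 3), (-5, 0)) = 5.0 <-- minimum
d((8, 8), (5, -1)) = 9.4868
d((8, 8), (-5, 0)) = 15.2643
d((5, -1), (-5, 0)) = 10.0499

Closest pair: (-9, 3) and (-5, 0) with distance 5.0

The closest pair is (-9, 3) and (-5, 0) with Euclidean distance 5.0. For 5 points, brute-force pairwise comparison is shown above. For large n, the divide-and-conquer algorithm (sort by x, recurse on halves, check the dividing strip) achieves O(n log n).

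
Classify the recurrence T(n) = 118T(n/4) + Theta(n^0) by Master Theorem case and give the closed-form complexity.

Master Theorem for T(n) = 118T(n/4) + O(n^0):

a = 118, b = 4, c = 0
log_b(a) = log_4(118) = 3.4413

Case 1: c = 0 < log_4(118) = 3.4413
T(n) = O(n^(log_4 118))

For T(n) = 118T(n/4) + O(n^0): log_4(118) = 3.4413. This is Case 1 of the Master Theorem (c < log_b(a), work dominated by leaves), giving O(n^(log_4 118)).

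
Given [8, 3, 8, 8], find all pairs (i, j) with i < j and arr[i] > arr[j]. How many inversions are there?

Finding inversions in [8, 3, 8, 8]:

(0, 1): arr[0]=8 > arr[1]=3

Total inversions: 1

The array has 1 inversion(s): (0,1). Each pair (i,j) satisfies i < j and arr[i] > arr[j].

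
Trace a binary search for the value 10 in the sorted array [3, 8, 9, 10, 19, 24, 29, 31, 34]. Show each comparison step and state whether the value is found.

Binary search for 10 in [3, 8, 9, 10, 19, 24, 29, 31, 34]:

lo=0, hi=8, mid=4, arr[mid]=19 -> 19 > 10, search left half
lo=0, hi=3, mid=1, arr[mid]=8 -> 8 < 10, search right half
lo=2, hi=3, mid=2, arr[mid]=9 -> 9 < 10, search right half
lo=3, hi=3, mid=3, arr[mid]=10 -> Found target at index 3!

Binary search finds 10 at index 3 after 4 comparisons. The search repeatedly halves the search space by comparing with the middle element.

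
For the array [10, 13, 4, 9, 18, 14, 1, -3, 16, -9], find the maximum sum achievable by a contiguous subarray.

Using Kadane's algorithm on [10, 13, 4, 9, 18, 14, 1, -3, 16, -9]:

Scanning through the array:
Position 1 (value 13): max_ending_here = 23, max_so_far = 23
Position 2 (value 4): max_ending_here = 27, max_so_far = 27
Position 3 (value 9): max_ending_here = 36, max_so_far = 36
Position 4 (value 18): max_ending_here = 54, max_so_far = 54
Position 5 (value 14): max_ending_here = 68, max_so_far = 68
Position 6 (value 1): max_ending_here = 69, max_so_far = 69
Position 7 (value -3): max_ending_here = 66, max_so_far = 69
Position 8 (value 16): max_ending_here = 82, max_so_far = 82
Position 9 (value -9): max_ending_here = 73, max_so_far = 82

Maximum subarray: [10, 13, 4, 9, 18, 14, 1, -3, 16]
Maximum sum: 82

The maximum subarray is [10, 13, 4, 9, 18, 14, 1, -3, 16] with sum 82. This subarray runs from index 0 to index 8.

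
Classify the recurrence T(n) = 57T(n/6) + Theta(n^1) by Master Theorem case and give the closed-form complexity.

Master Theorem for T(n) = 57T(n/6) + O(n^1):

a = 57, b = 6, c = 1
log_b(a) = log_6(57) = 2.2565

Case 1: c = 1 < log_6(57) = 2.2565
T(n) = O(n^(log_6 57))

For T(n) = 57T(n/6) + O(n^1): log_6(57) = 2.2565. This is Case 1 of the Master Theorem (c < log_b(a), work dominated by leaves), giving O(n^(log_6 57)).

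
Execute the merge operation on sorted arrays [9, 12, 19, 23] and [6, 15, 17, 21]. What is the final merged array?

Merging process:

Compare 9 vs 6: take 6 from right. Merged: [6]
Compare 9 vs 15: take 9 from left. Merged: [6, 9]
Compare 12 vs 15: take 12 from left. Merged: [6, 9, 12]
Compare 19 vs 15: take 15 from right. Merged: [6, 9, 12, 15]
Compare 19 vs 17: take 17 from right. Merged: [6, 9, 12, 15, 17]
Compare 19 vs 21: take 19 from left. Merged: [6, 9, 12, 15, 17, 19]
Compare 23 vs 21: take 21 from right. Merged: [6, 9, 12, 15, 17, 19, 21]
Append remaining from left: [23]. Merged: [6, 9, 12, 15, 17, 19, 21, 23]

Final merged array: [6, 9, 12, 15, 17, 19, 21, 23]
Total comparisons: 7

The merged array is [6, 9, 12, 15, 17, 19, 21, 23], requiring 7 comparisons. The merge step runs in O(n) time where n is the total number of elements.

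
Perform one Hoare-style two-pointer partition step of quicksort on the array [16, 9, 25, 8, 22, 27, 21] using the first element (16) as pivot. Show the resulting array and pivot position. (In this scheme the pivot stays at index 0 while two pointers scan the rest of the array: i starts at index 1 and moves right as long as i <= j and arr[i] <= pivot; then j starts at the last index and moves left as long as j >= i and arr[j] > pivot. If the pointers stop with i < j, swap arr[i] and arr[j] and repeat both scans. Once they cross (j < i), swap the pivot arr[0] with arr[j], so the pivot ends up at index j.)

Hoare-style two-pointer partition with pivot = 16:

Initial array: [16, 9, 25, 8, 22, 27, 21]

Pointers start at i = 1, j = 6.
i stops at index 2 (arr[2]=25 > 16), j stops at index 3 (arr[3]=8 <= 16): swap arr[2] and arr[3], array becomes [16, 9, 8, 25, 22, 27, 21]
i ends at 3, j ends at 2: the pointers have crossed (j < i), so scanning stops.

Swap pivot arr[0] with arr[2] to place pivot at position 2: [8, 9, 16, 25, 22, 27, 21]
Pivot position: 2

After partitioning with pivot 16, the array becomes [8, 9, 16, 25, 22, 27, 21]. The pivot is placed at index 2. All elements to the left of the pivot are <= 16, and all elements to the right are > 16.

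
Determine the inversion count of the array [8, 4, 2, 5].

Finding inversions in [8, 4, 2, 5]:

(0, 1): arr[0]=8 > arr[1]=4
(0, 2): arr[0]=8 > arr[2]=2
(0, 3): arr[0]=8 > arr[3]=5
(1, 2): arr[1]=4 > arr[2]=2

Total inversions: 4

The array has 4 inversion(s): (0,1), (0,2), (0,3), (1,2). Each pair (i,j) satisfies i < j and arr[i] > arr[j].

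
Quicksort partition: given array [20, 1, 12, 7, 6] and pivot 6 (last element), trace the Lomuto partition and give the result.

Lomuto partition with pivot = 6:

Initial array: [20, 1, 12, 7, 6]

arr[0]=20 > 6: no swap
arr[1]=1 <= 6: swap with position 0, array becomes [1, 20, 12, 7, 6]
arr[2]=12 > 6: no swap
arr[3]=7 > 6: no swap

Place pivot at position 1: [1, 6, 12, 7, 20]
Pivot position: 1

After partitioning with pivot 6, the array becomes [1, 6, 12, 7, 20]. The pivot is placed at index 1. All elements to the left of the pivot are <= 6, and all elements to the right are > 6.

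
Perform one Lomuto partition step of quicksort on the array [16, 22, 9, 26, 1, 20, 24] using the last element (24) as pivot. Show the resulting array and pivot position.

Lomuto partition with pivot = 24:

Initial array: [16, 22, 9, 26, 1, 20, 24]

arr[0]=16 <= 24: swap with position 0, array becomes [16, 22, 9, 26, 1, 20, 24]
arr[1]=22 <= 24: swap with position 1, array becomes [16, 22, 9, 26, 1, 20, 24]
arr[2]=9 <= 24: swap with position 2, array becomes [16, 22, 9, 26, 1, 20, 24]
arr[3]=26 > 24: no swap
arr[4]=1 <= 24: swap with position 3, array becomes [16, 22, 9, 1, 26, 20, 24]
arr[5]=20 <= 24: swap with position 4, array becomes [16, 22, 9, 1, 20, 26, 24]

Place pivot at position 5: [16, 22, 9, 1, 20, 24, 26]
Pivot position: 5

After partitioning with pivot 24, the array becomes [16, 22, 9, 1, 20, 24, 26]. The pivot is placed at index 5. All elements to the left of the pivot are <= 24, and all elements to the right are > 24.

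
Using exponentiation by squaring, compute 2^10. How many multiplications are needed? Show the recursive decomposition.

Computing 2^10 by squaring (build up from 2^1; each line after the first costs one multiplication):

2^1 = 2
2^2 = (2^1)^2 = 2^2 = 4
2^4 = (2^2)^2 = 4^2 = 16
2^5 = 2 * 2^4 = 2 * 16 = 32
2^10 = (2^5)^2 = 32^2 = 1024

Result: 1024
Multiplications needed: 4 (4 lines after 2^1)

2^10 = 1024. Using exponentiation by squaring, this requires 4 multiplications. The key idea: if the exponent is even, square the half-power; if odd, multiply by the base once.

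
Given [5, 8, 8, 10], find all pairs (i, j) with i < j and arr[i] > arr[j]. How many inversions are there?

Finding inversions in [5, 8, 8, 10]:


Total inversions: 0

The array has 0 inversions. It is already sorted.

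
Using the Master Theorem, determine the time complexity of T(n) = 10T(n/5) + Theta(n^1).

Master Theorem for T(n) = 10T(n/5) + O(n^1):

a = 10, b = 5, c = 1
log_b(a) = log_5(10) = 1.4307

Case 1: c = 1 < log_5(10) = 1.4307
T(n) = O(n^(log_5 10))

For T(n) = 10T(n/5) + O(n^1): log_5(10) = 1.4307. This is Case 1 of the Master Theorem (c < log_b(a), work dominated by leaves), giving O(n^(log_5 10)).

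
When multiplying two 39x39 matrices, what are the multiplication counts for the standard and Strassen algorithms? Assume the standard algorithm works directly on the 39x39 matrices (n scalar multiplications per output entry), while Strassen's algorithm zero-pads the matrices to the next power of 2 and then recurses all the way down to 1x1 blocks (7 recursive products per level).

Matrix multiplication for 39x39 matrices:

Strassen's algorithm requires power-of-2 dimensions. Pad 39x39 to 64x64 (next power of 2).

Standard algorithm: 39^3 = 59319 multiplications
Strassen's algorithm: 7^(log2(64)) = 7^6 = 117649 multiplications
Difference: 59319 - 117649 = -58330 (Strassen uses MORE here due to padding overhead — for small or just-over-power-of-2 n, padding can outweigh the per-level savings)

Standard: 59319 multiplications (39^3). Strassen: 117649 multiplications (7^6, after padding to 64x64). Strassen reduces 8 recursive multiplications to 7 at each level.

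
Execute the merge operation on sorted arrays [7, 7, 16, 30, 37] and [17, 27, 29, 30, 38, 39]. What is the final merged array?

Merging process:

Compare 7 vs 17: take 7 from left. Merged: [7]
Compare 7 vs 17: take 7 from left. Merged: [7, 7]
Compare 16 vs 17: take 16 from left. Merged: [7, 7, 16]
Compare 30 vs 17: take 17 from right. Merged: [7, 7, 16, 17]
Compare 30 vs 27: take 27 from right. Merged: [7, 7, 16, 17, 27]
Compare 30 vs 29: take 29 from right. Merged: [7, 7, 16, 17, 27, 29]
Compare 30 vs 30: take 30 from left. Merged: [7, 7, 16, 17, 27, 29, 30]
Compare 37 vs 30: take 30 from right. Merged: [7, 7, 16, 17, 27, 29, 30, 30]
Compare 37 vs 38: take 37 from left. Merged: [7, 7, 16, 17, 27, 29, 30, 30, 37]
Append remaining from right: [38, 39]. Merged: [7, 7, 16, 17, 27, 29, 30, 30, 37, 38, 39]

Final merged array: [7, 7, 16, 17, 27, 29, 30, 30, 37, 38, 39]
Total comparisons: 9

The merged array is [7, 7, 16, 17, 27, 29, 30, 30, 37, 38, 39], requiring 9 comparisons. The merge step runs in O(n) time where n is the total number of elements.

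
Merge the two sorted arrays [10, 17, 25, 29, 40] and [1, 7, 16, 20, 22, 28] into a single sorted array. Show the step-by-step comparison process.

Merging process:

Compare 10 vs 1: take 1 from right. Merged: [1]
Compare 10 vs 7: take 7 from right. Merged: [1, 7]
Compare 10 vs 16: take 10 from left. Merged: [1, 7, 10]
Compare 17 vs 16: take 16 from right. Merged: [1, 7, 10, 16]
Compare 17 vs 20: take 17 from left. Merged: [1, 7, 10, 16, 17]
Compare 25 vs 20: take 20 from right. Merged: [1, 7, 10, 16, 17, 20]
Compare 25 vs 22: take 22 from right. Merged: [1, 7, 10, 16, 17, 20, 22]
Compare 25 vs 28: take 25 from left. Merged: [1, 7, 10, 16, 17, 20, 22, 25]
Compare 29 vs 28: take 28 from right. Merged: [1, 7, 10, 16, 17, 20, 22, 25, 28]
Append remaining from left: [29, 40]. Merged: [1, 7, 10, 16, 17, 20, 22, 25, 28, 29, 40]

Final merged array: [1, 7, 10, 16, 17, 20, 22, 25, 28, 29, 40]
Total comparisons: 9

The merged array is [1, 7, 10, 16, 17, 20, 22, 25, 28, 29, 40], requiring 9 comparisons. The merge step runs in O(n) time where n is the total number of elements.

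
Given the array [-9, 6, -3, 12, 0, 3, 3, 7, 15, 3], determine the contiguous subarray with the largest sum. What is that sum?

Using Kadane's algorithm on [-9, 6, -3, 12, 0, 3, 3, 7, 15, 3]:

Scanning through the array:
Position 1 (value 6): max_ending_here = 6, max_so_far = 6
Position 2 (value -3): max_ending_here = 3, max_so_far = 6
Position 3 (value 12): max_ending_here = 15, max_so_far = 15
Position 4 (value 0): max_ending_here = 15, max_so_far = 15
Position 5 (value 3): max_ending_here = 18, max_so_far = 18
Position 6 (value 3): max_ending_here = 21, max_so_far = 21
Position 7 (value 7): max_ending_here = 28, max_so_far = 28
Position 8 (value 15): max_ending_here = 43, max_so_far = 43
Position 9 (value 3): max_ending_here = 46, max_so_far = 46

Maximum subarray: [6, -3, 12, 0, 3, 3, 7, 15, 3]
Maximum sum: 46

The maximum subarray is [6, -3, 12, 0, 3, 3, 7, 15, 3] with sum 46. This subarray runs from index 1 to index 9.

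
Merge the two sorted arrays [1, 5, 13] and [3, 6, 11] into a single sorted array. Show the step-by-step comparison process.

Merging process:

Compare 1 vs 3: take 1 from left. Merged: [1]
Compare 5 vs 3: take 3 from right. Merged: [1, 3]
Compare 5 vs 6: take 5 from left. Merged: [1, 3, 5]
Compare 13 vs 6: take 6 from right. Merged: [1, 3, 5, 6]
Compare 13 vs 11: take 11 from right. Merged: [1, 3, 5, 6, 11]
Append remaining from left: [13]. Merged: [1, 3, 5, 6, 11, 13]

Final merged array: [1, 3, 5, 6, 11, 13]
Total comparisons: 5

The merged array is [1, 3, 5, 6, 11, 13], requiring 5 comparisons. The merge step runs in O(n) time where n is the total number of elements.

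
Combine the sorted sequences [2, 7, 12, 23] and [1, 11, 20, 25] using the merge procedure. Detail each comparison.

Merging process:

Compare 2 vs 1: take 1 from right. Merged: [1]
Compare 2 vs 11: take 2 from left. Merged: [1, 2]
Compare 7 vs 11: take 7 from left. Merged: [1, 2, 7]
Compare 12 vs 11: take 11 from right. Merged: [1, 2, 7, 11]
Compare 12 vs 20: take 12 from left. Merged: [1, 2, 7, 11, 12]
Compare 23 vs 20: take 20 from right. Merged: [1, 2, 7, 11, 12, 20]
Compare 23 vs 25: take 23 from left. Merged: [1, 2, 7, 11, 12, 20, 23]
Append remaining from right: [25]. Merged: [1, 2, 7, 11, 12, 20, 23, 25]

Final merged array: [1, 2, 7, 11, 12, 20, 23, 25]
Total comparisons: 7

The merged array is [1, 2, 7, 11, 12, 20, 23, 25], requiring 7 comparisons. The merge step runs in O(n) time where n is the total number of elements.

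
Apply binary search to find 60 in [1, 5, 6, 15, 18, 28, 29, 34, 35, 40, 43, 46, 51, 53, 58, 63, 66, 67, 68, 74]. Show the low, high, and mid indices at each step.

Binary search for 60 in [1, 5, 6, 15, 18, 28, 29, 34, 35, 40, 43, 46, 51, 53, 58, 63, 66, 67, 68, 74]:

lo=0, hi=19, mid=9, arr[mid]=40 -> 40 < 60, search right half
lo=10, hi=19, mid=14, arr[mid]=58 -> 58 < 60, search right half
lo=15, hi=19, mid=17, arr[mid]=67 -> 67 > 60, search left half
lo=15, hi=16, mid=15, arr[mid]=63 -> 63 > 60, search left half
lo=15 > hi=14, target 60 not found

Binary search determines that 60 is not in the array after 4 comparisons. The search space was exhausted without finding the target.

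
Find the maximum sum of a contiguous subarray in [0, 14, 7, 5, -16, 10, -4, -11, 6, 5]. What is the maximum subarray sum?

Using Kadane's algorithm on [0, 14, 7, 5, -16, 10, -4, -11, 6, 5]:

Scanning through the array:
Position 1 (value 14): max_ending_here = 14, max_so_far = 14
Position 2 (value 7): max_ending_here = 21, max_so_far = 21
Position 3 (value 5): max_ending_here = 26, max_so_far = 26
Position 4 (value -16): max_ending_here = 10, max_so_far = 26
Position 5 (value 10): max_ending_here = 20, max_so_far = 26
Position 6 (value -4): max_ending_here = 16, max_so_far = 26
Position 7 (value -11): max_ending_here = 5, max_so_far = 26
Position 8 (value 6): max_ending_here = 11, max_so_far = 26
Position 9 (value 5): max_ending_here = 16, max_so_far = 26

Maximum subarray: [0, 14, 7, 5]
Maximum sum: 26

The maximum subarray is [0, 14, 7, 5] with sum 26. This subarray runs from index 0 to index 3.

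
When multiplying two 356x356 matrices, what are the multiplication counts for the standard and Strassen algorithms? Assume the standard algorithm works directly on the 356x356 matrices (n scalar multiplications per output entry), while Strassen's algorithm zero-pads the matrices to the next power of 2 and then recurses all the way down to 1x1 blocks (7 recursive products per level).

Matrix multiplication for 356x356 matrices:

Strassen's algorithm requires power-of-2 dimensions. Pad 356x356 to 512x512 (next power of 2).

Standard algorithm: 356^3 = 45118016 multiplications
Strassen's algorithm: 7^(log2(512)) = 7^9 = 40353607 multiplications
Savings: 45118016 - 40353607 = 4764409 multiplications

Standard: 45118016 multiplications (356^3). Strassen: 40353607 multiplications (7^9, after padding to 512x512). Strassen reduces 8 recursive multiplications to 7 at each level.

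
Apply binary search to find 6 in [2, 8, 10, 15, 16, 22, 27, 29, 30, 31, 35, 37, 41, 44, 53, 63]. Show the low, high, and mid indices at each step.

Binary search for 6 in [2, 8, 10, 15, 16, 22, 27, 29, 30, 31, 35, 37, 41, 44, 53, 63]:

lo=0, hi=15, mid=7, arr[mid]=29 -> 29 > 6, search left half
lo=0, hi=6, mid=3, arr[mid]=15 -> 15 > 6, search left half
lo=0, hi=2, mid=1, arr[mid]=8 -> 8 > 6, search left half
lo=0, hi=0, mid=0, arr[mid]=2 -> 2 < 6, search right half
lo=1 > hi=0, target 6 not found

Binary search determines that 6 is not in the array after 4 comparisons. The search space was exhausted without finding the target.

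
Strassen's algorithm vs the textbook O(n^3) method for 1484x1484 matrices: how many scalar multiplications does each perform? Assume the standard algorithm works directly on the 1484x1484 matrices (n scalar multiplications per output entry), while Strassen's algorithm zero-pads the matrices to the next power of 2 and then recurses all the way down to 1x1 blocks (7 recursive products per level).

Matrix multiplication for 1484x1484 matrices:

Strassen's algorithm requires power-of-2 dimensions. Pad 1484x1484 to 2048x2048 (next power of 2).

Standard algorithm: 1484^3 = 3268147904 multiplications
Strassen's algorithm: 7^(log2(2048)) = 7^11 = 1977326743 multiplications
Savings: 3268147904 - 1977326743 = 1290821161 multiplications

Standard: 3268147904 multiplications (1484^3). Strassen: 1977326743 multiplications (7^11, after padding to 2048x2048). Strassen reduces 8 recursive multiplications to 7 at each level.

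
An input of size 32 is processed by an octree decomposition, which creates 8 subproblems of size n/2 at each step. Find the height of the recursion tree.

For divide and conquer with division factor 2:

Problem sizes at each level:
Level 0: 32
Level 1: 16
Level 2: 8
Level 3: 4
Level 4: 2
Level 5: 1

The root is level 0 and the size-1 base case is level 5 (the tree spans levels 0 through 5, i.e. 6 levels counting the root), so the depth is the number of divisions: log_2(32) = 5

The recursion tree depth is log_2(32) = 5. At each level, the problem size is divided by 2, so it takes 5 divisions to reduce to a base case of size 1. The algorithm makes 8 recursive calls at each level.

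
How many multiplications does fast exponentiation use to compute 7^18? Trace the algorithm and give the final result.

Computing 7^18 by squaring (build up from 7^1; each line after the first costs one multiplication):

7^1 = 7
7^2 = (7^1)^2 = 7^2 = 49
7^4 = (7^2)^2 = 49^2 = 2401
7^8 = (7^4)^2 = 2401^2 = 5764801
7^9 = 7 * 7^8 = 7 * 5764801 = 40353607
7^18 = (7^9)^2 = 40353607^2 = 1628413597910449

Result: 1628413597910449
Multiplications needed: 5 (5 lines after 7^1)

7^18 = 1628413597910449. Using exponentiation by squaring, this requires 5 multiplications. The key idea: if the exponent is even, square the half-power; if odd, multiply by the base once.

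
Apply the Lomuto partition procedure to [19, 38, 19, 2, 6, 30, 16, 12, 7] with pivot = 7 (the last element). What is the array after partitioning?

Lomuto partition with pivot = 7:

Initial array: [19, 38, 19, 2, 6, 30, 16, 12, 7]

arr[0]=19 > 7: no swap
arr[1]=38 > 7: no swap
arr[2]=19 > 7: no swap
arr[3]=2 <= 7: swap with position 0, array becomes [2, 38, 19, 19, 6, 30, 16, 12, 7]
arr[4]=6 <= 7: swap with position 1, array becomes [2, 6, 19, 19, 38, 30, 16, 12, 7]
arr[5]=30 > 7: no swap
arr[6]=16 > 7: no swap
arr[7]=12 > 7: no swap

Place pivot at position 2: [2, 6, 7, 19, 38, 30, 16, 12, 19]
Pivot position: 2

After partitioning with pivot 7, the array becomes [2, 6, 7, 19, 38, 30, 16, 12, 19]. The pivot is placed at index 2. All elements to the left of the pivot are <= 7, and all elements to the right are > 7.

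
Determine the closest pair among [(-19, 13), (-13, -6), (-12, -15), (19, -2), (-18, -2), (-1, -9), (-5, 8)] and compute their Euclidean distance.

Computing all pairwise distances among 7 points:

d((-19, 13), (-13, -6)) = 19.9249
d((-19, 13), (-12, -15)) = 28.8617
d((-19, 13), (19, -2)) = 40.8534
d((-19, 13), (-18, -2)) = 15.0333
d((-19, 13), (-1, -9)) = 28.4253
d((-19, 13), (-5, 8)) = 14.8661
d((-13, -6), (-12, -15)) = 9.0554
d((-13, -6), (19, -2)) = 32.249
d((-13, -6), (-18, -2)) = 6.4031 <-- minimum
d((-13, -6), (-1, -9)) = 12.3693
d((-13, -6), (-5, 8)) = 16.1245
d((-12, -15), (19, -2)) = 33.6155
d((-12, -15), (-18, -2)) = 14.3178
d((-12, -15), (-1, -9)) = 12.53
d((-12, -15), (-5, 8)) = 24.0416
d((19, -2), (-18, -2)) = 37.0
d((19, -2), (-1, -9)) = 21.1896
d((19, -2), (-5, 8)) = 26.0
d((-18, -2), (-1, -9)) = 18.3848
d((-18, -2), (-5, 8)) = 16.4012
d((-1, -9), (-5, 8)) = 17.4642

Closest pair: (-13, -6) and (-18, -2) with distance 6.4031

The closest pair is (-13, -6) and (-18, -2) with Euclidean distance 6.4031. For 7 points, brute-force pairwise comparison is shown above. For large n, the divide-and-conquer algorithm (sort by x, recurse on halves, check the dividing strip) achieves O(n log n).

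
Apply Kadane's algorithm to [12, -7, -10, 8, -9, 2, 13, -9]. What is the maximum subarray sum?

Using Kadane's algorithm on [12, -7, -10, 8, -9, 2, 13, -9]:

Scanning through the array:
Position 1 (value -7): max_ending_here = 5, max_so_far = 12
Position 2 (value -10): max_ending_here = -5, max_so_far = 12
Position 3 (value 8): max_ending_here = 8, max_so_far = 12
Position 4 (value -9): max_ending_here = -1, max_so_far = 12
Position 5 (value 2): max_ending_here = 2, max_so_far = 12
Position 6 (value 13): max_ending_here = 15, max_so_far = 15
Position 7 (value -9): max_ending_here = 6, max_so_far = 15

Maximum subarray: [2, 13]
Maximum sum: 15

The maximum subarray is [2, 13] with sum 15. This subarray runs from index 5 to index 6.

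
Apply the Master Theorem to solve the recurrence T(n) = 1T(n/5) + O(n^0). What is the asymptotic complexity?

Master Theorem for T(n) = 1T(n/5) + O(n^0):

a = 1, b = 5, c = 0
log_b(a) = log_5(1) = 0.0000

Case 2: c = 0 = log_5(1) = 0.0000
T(n) = O(n^0 log n) = O(log n)

For T(n) = 1T(n/5) + O(n^0): log_5(1) = 0.0000. This is Case 2 of the Master Theorem (c = log_b(a), equal work at all levels), giving O(log n).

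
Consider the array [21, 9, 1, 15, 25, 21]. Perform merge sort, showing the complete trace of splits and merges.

Merge sort trace:

Split: [21, 9, 1, 15, 25, 21] -> [21, 9, 1] and [15, 25, 21]
  Split: [21, 9, 1] -> [21] and [9, 1]
    Split: [9, 1] -> [9] and [1]
    Merge: [9] + [1] -> [1, 9]
  Merge: [21] + [1, 9] -> [1, 9, 21]
  Split: [15, 25, 21] -> [15] and [25, 21]
    Split: [25, 21] -> [25] and [21]
    Merge: [25] + [21] -> [21, 25]
  Merge: [15] + [21, 25] -> [15, 21, 25]
Merge: [1, 9, 21] + [15, 21, 25] -> [1, 9, 15, 21, 21, 25]

Final sorted array: [1, 9, 15, 21, 21, 25]

The merge sort proceeds by recursively splitting the array and merging sorted halves.
After all merges, the sorted array is [1, 9, 15, 21, 21, 25].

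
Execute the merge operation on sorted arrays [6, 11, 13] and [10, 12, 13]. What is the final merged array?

Merging process:

Compare 6 vs 10: take 6 from left. Merged: [6]
Compare 11 vs 10: take 10 from right. Merged: [6, 10]
Compare 11 vs 12: take 11 from left. Merged: [6, 10, 11]
Compare 13 vs 12: take 12 from right. Merged: [6, 10, 11, 12]
Compare 13 vs 13: take 13 from left. Merged: [6, 10, 11, 12, 13]
Append remaining from right: [13]. Merged: [6, 10, 11, 12, 13, 13]

Final merged array: [6, 10, 11, 12, 13, 13]
Total comparisons: 5

The merged array is [6, 10, 11, 12, 13, 13], requiring 5 comparisons. The merge step runs in O(n) time where n is the total number of elements.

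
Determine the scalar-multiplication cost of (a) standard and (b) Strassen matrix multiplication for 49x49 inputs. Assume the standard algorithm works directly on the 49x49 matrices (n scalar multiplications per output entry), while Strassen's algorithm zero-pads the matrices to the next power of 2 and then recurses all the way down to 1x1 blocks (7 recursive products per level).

Matrix multiplication for 49x49 matrices:

Strassen's algorithm requires power-of-2 dimensions. Pad 49x49 to 64x64 (next power of 2).

Standard algorithm: 49^3 = 117649 multiplications
Strassen's algorithm: 7^(log2(64)) = 7^6 = 117649 multiplications
Savings: 117649 - 117649 = 0 multiplications

Standard: 117649 multiplications (49^3). Strassen: 117649 multiplications (7^6, after padding to 64x64). Strassen reduces 8 recursive multiplications to 7 at each level.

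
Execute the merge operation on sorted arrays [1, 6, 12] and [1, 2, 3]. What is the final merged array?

Merging process:

Compare 1 vs 1: take 1 from left. Merged: [1]
Compare 6 vs 1: take 1 from right. Merged: [1, 1]
Compare 6 vs 2: take 2 from right. Merged: [1, 1, 2]
Compare 6 vs 3: take 3 from right. Merged: [1, 1, 2, 3]
Append remaining from left: [6, 12]. Merged: [1, 1, 2, 3, 6, 12]

Final merged array: [1, 1, 2, 3, 6, 12]
Total comparisons: 4

The merged array is [1, 1, 2, 3, 6, 12], requiring 4 comparisons. The merge step runs in O(n) time where n is the total number of elements.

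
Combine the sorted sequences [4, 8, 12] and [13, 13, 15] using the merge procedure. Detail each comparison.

Merging process:

Compare 4 vs 13: take 4 from left. Merged: [4]
Compare 8 vs 13: take 8 from left. Merged: [4, 8]
Compare 12 vs 13: take 12 from left. Merged: [4, 8, 12]
Append remaining from right: [13, 13, 15]. Merged: [4, 8, 12, 13, 13, 15]

Final merged array: [4, 8, 12, 13, 13, 15]
Total comparisons: 3

The merged array is [4, 8, 12, 13, 13, 15], requiring 3 comparisons. The merge step runs in O(n) time where n is the total number of elements.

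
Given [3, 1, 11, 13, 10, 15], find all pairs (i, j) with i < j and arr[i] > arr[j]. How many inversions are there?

Finding inversions in [3, 1, 11, 13, 10, 15]:

(0, 1): arr[0]=3 > arr[1]=1
(2, 4): arr[2]=11 > arr[4]=10
(3, 4): arr[3]=13 > arr[4]=10

Total inversions: 3

The array has 3 inversion(s): (0,1), (2,4), (3,4). Each pair (i,j) satisfies i < j and arr[i] > arr[j].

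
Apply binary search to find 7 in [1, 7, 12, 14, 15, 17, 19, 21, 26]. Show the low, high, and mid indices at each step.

Binary search for 7 in [1, 7, 12, 14, 15, 17, 19, 21, 26]:

lo=0, hi=8, mid=4, arr[mid]=15 -> 15 > 7, search left half
lo=0, hi=3, mid=1, arr[mid]=7 -> Found target at index 1!

Binary search finds 7 at index 1 after 2 comparisons. The search repeatedly halves the search space by comparing with the middle element.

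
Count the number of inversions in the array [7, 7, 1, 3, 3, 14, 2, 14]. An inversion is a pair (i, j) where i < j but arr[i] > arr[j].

Finding inversions in [7, 7, 1, 3, 3, 14, 2, 14]:

(0, 2): arr[0]=7 > arr[2]=1
(0, 3): arr[0]=7 > arr[3]=3
(0, 4): arr[0]=7 > arr[4]=3
(0, 6): arr[0]=7 > arr[6]=2
(1, 2): arr[1]=7 > arr[2]=1
(1, 3): arr[1]=7 > arr[3]=3
(1, 4): arr[1]=7 > arr[4]=3
(1, 6): arr[1]=7 > arr[6]=2
(3, 6): arr[3]=3 > arr[6]=2
(4, 6): arr[4]=3 > arr[6]=2
(5, 6): arr[5]=14 > arr[6]=2

Total inversions: 11

The array has 11 inversion(s): (0,2), (0,3), (0,4), (0,6), (1,2), (1,3), (1,4), (1,6), (3,6), (4,6), (5,6). Each pair (i,j) satisfies i < j and arr[i] > arr[j].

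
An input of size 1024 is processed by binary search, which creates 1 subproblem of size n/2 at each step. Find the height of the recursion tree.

For divide and conquer with division factor 2:

Problem sizes at each level:
Level 0: 1024
Level 1: 512
Level 2: 256
Level 3: 128
Level 4: 64
Level 5: 32
Level 6: 16
Level 7: 8
Level 8: 4
Level 9: 2
Level 10: 1

The root is level 0 and the size-1 base case is level 10 (the tree spans levels 0 through 10, i.e. 11 levels counting the root), so the depth is the number of divisions: log_2(1024) = 10

The recursion tree depth is log_2(1024) = 10. At each level, the problem size is divided by 2, so it takes 10 divisions to reduce to a base case of size 1. The algorithm makes 1 recursive call at each level.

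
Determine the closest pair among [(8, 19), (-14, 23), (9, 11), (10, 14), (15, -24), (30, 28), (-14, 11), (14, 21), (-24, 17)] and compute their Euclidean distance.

Computing all pairwise distances among 9 points:

d((8, 19), (-14, 23)) = 22.3607
d((8, 19), (9, 11)) = 8.0623
d((8, 19), (10, 14)) = 5.3852
d((8, 19), (15, -24)) = 43.566
d((8, 19), (30, 28)) = 23.7697
d((8, 19), (-14, 11)) = 23.4094
d((8, 19), (14, 21)) = 6.3246
d((8, 19), (-24, 17)) = 32.0624
d((-14, 23), (9, 11)) = 25.9422
d((-14, 23), (10, 14)) = 25.632
d((-14, 23), (15, -24)) = 55.2268
d((-14, 23), (30, 28)) = 44.2832
d((-14, 23), (-14, 11)) = 12.0
d((-14, 23), (14, 21)) = 28.0713
d((-14, 23), (-24, 17)) = 11.6619
d((9, 11), (10, 14)) = 3.1623 <-- minimum
d((9, 11), (15, -24)) = 35.5106
d((9, 11), (30, 28)) = 27.0185
d((9, 11), (-14, 11)) = 23.0
d((9, 11), (14, 21)) = 11.1803
d((9, 11), (-24, 17)) = 33.541
d((10, 14), (15, -24)) = 38.3275
d((10, 14), (30, 28)) = 24.4131
d((10, 14), (-14, 11)) = 24.1868
d((10, 14), (14, 21)) = 8.0623
d((10, 14), (-24, 17)) = 34.1321
d((15, -24), (30, 28)) = 54.1202
d((15, -24), (-14, 11)) = 45.4533
d((15, -24), (14, 21)) = 45.0111
d((15, -24), (-24, 17)) = 56.5862
d((30, 28), (-14, 11)) = 47.1699
d((30, 28), (14, 21)) = 17.4642
d((30, 28), (-24, 17)) = 55.109
d((-14, 11), (14, 21)) = 29.7321
d((-14, 11), (-24, 17)) = 11.6619
d((14, 21), (-24, 17)) = 38.2099

Closest pair: (9, 11) and (10, 14) with distance 3.1623

The closest pair is (9, 11) and (10, 14) with Euclidean distance 3.1623. For 9 points, brute-force pairwise comparison is shown above. For large n, the divide-and-conquer algorithm (sort by x, recurse on halves, check the dividing strip) achieves O(n log n).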